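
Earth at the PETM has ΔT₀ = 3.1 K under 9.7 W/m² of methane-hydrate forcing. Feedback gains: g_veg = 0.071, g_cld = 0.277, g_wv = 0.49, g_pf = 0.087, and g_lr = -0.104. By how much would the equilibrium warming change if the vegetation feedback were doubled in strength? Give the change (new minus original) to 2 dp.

11.39 K

Original: g = 0.821, ΔT = 3.1/(1−0.821) = 17.3184 K.
With doubled vegetation: g' = 0.892, ΔT' = 3.1/(1−0.892) = 28.7037 K.
Change = 28.7037 − 17.3184 = 11.39 K.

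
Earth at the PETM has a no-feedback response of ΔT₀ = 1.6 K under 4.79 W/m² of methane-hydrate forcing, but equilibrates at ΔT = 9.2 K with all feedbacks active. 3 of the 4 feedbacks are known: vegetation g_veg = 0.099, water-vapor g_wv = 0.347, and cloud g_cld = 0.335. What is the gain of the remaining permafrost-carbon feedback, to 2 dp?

0.05

Amplification A = ΔT/ΔT₀ = 9.2/1.6 = 5.75.
Total gain g = 1 − 1/A = 1 − 1/5.75 = 0.8261.
Known gains sum to 0.099 + 0.347 + 0.335 = 0.781.
g_pf = 0.8261 − 0.781 = 0.05.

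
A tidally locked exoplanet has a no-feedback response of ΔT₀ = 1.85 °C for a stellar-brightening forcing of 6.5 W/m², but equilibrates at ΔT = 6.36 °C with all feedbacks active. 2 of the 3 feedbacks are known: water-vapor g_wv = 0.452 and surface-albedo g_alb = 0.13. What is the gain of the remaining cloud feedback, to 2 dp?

0.13

Amplification A = ΔT/ΔT₀ = 6.36/1.85 = 3.438.
Total gain g = 1 − 1/A = 1 − 1/3.438 = 0.7091.
Known gains sum to 0.452 + 0.13 = 0.582.
g_cld = 0.7091 − 0.582 = 0.13.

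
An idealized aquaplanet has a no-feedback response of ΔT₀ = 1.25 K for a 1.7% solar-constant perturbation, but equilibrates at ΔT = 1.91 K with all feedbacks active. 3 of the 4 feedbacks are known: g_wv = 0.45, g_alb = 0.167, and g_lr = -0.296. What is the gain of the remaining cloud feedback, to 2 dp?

Amplification A = ΔT/ΔT₀ = 1.91/1.25 = 1.528.
Total gain g = 1 − 1/A = 1 − 1/1.528 = 0.3455.
Known gains sum to 0.45 + 0.167 − 0.296 = 0.321.
g_cld = 0.3455 − 0.321 = 0.02.

0.02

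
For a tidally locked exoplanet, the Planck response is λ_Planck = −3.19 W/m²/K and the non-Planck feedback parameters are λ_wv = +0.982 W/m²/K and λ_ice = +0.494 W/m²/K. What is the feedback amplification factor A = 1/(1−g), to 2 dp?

1.86

Convert to gains: g_wv = 0.982/3.19 = 0.3078; g_ice = 0.494/3.19 = 0.1549.
Total gain g = 0.4627.
A = 1/(1 − 0.4627) = 1.86.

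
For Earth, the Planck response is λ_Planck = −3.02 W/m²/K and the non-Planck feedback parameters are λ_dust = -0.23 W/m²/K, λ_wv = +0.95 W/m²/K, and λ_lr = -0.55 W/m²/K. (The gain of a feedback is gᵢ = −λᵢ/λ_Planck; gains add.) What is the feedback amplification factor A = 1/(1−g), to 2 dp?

Convert to gains: g_dust = -0.23/3.02 = -0.07616; g_wv = 0.95/3.02 = 0.3146; g_lr = -0.55/3.02 = -0.1821.
Total gain g = 0.05634.
A = 1/(1 − 0.05634) = 1.06.

1.06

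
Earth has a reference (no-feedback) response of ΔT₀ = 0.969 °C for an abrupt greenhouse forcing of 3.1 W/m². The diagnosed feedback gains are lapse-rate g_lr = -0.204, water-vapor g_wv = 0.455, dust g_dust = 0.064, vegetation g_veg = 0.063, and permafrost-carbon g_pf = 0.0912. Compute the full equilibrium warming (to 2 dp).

1.83 °C

Total gain g = -0.204 + 0.455 + 0.064 + 0.063 + 0.0912 = 0.4692.
Amplification A = 1/(1 − 0.4692) = 1.884.
ΔT = 0.969 × 1.884 = 1.83 °C.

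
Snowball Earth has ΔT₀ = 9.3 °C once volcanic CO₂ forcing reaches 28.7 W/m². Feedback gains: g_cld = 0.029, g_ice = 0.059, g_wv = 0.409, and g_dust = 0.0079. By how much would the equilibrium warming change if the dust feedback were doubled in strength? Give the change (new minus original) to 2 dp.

0.30 °C

Original: g = 0.5049, ΔT = 9.3/(1−0.5049) = 18.7841 °C.
With doubled dust: g' = 0.5128, ΔT' = 9.3/(1−0.5128) = 19.0887 °C.
Change = 19.0887 − 18.7841 = 0.30 °C.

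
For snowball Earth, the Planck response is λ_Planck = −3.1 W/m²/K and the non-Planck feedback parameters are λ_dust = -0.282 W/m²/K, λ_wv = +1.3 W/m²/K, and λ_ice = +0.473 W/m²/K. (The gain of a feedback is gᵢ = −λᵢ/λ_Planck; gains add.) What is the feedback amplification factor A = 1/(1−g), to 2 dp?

Convert to gains: g_dust = -0.282/3.1 = -0.09097; g_wv = 1.3/3.1 = 0.4194; g_ice = 0.473/3.1 = 0.1526.
Total gain g = 0.48103.
A = 1/(1 − 0.48103) = 1.93.

1.93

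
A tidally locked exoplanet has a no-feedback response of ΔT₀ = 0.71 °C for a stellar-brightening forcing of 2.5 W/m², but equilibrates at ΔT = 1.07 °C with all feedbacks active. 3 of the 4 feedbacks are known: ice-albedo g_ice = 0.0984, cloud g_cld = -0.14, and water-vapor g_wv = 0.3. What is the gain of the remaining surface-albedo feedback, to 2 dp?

Amplification A = ΔT/ΔT₀ = 1.07/0.71 = 1.507.
Total gain g = 1 − 1/A = 1 − 1/1.507 = 0.3364.
Known gains sum to 0.0984 − 0.14 + 0.3 = 0.2584.
g_alb = 0.3364 − 0.2584 = 0.08.

0.08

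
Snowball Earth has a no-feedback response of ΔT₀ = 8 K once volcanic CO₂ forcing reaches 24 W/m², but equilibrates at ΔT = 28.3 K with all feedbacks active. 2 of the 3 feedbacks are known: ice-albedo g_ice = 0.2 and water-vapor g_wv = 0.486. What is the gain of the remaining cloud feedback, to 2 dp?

Amplification A = ΔT/ΔT₀ = 28.3/8 = 3.538.
Total gain g = 1 − 1/A = 1 − 1/3.538 = 0.7174.
Known gains sum to 0.2 + 0.486 = 0.686.
g_cld = 0.7174 − 0.686 = 0.03.

0.03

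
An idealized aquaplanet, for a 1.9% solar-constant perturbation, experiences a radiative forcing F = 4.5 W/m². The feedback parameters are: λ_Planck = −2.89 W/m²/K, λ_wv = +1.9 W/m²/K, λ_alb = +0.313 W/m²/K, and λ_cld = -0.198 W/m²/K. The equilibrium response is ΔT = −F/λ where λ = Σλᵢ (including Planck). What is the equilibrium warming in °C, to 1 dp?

5.1 °C

Net feedback parameter λ = (−2.89) + (+1.9) + (+0.313) + (-0.198) = -0.875 W/m²/K.
ΔT = −F/λ = −4.5/(-0.875) = 5.1 °C.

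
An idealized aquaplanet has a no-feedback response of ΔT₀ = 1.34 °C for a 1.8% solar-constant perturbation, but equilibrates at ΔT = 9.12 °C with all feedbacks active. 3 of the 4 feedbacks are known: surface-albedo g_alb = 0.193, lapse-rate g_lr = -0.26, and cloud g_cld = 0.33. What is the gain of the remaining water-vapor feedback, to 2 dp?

0.59

Amplification A = ΔT/ΔT₀ = 9.12/1.34 = 6.806.
Total gain g = 1 − 1/A = 1 − 1/6.806 = 0.8531.
Known gains sum to 0.193 − 0.26 + 0.33 = 0.263.
g_wv = 0.8531 − 0.263 = 0.59.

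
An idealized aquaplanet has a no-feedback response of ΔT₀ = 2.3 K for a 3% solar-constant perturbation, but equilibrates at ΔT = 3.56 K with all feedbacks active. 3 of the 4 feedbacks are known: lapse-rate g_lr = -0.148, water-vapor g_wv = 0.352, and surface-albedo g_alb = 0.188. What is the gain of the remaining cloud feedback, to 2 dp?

-0.04

Amplification A = ΔT/ΔT₀ = 3.56/2.3 = 1.548.
Total gain g = 1 − 1/A = 1 − 1/1.548 = 0.354.
Known gains sum to -0.148 + 0.352 + 0.188 = 0.392.
g_cld = 0.354 − 0.392 = -0.04.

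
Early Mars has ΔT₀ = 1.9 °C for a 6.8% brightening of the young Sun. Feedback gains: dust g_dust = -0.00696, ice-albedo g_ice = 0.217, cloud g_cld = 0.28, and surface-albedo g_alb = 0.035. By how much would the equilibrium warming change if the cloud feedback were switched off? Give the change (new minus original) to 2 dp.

Original: g = 0.52504, ΔT = 1.9/(1−0.52504) = 4.0003 °C.
Without cloud: g' = 0.24504, ΔT' = 1.9/(1−0.24504) = 2.5167 °C.
Change = 2.5167 − 4.0003 = -1.48 °C.

-1.48 °C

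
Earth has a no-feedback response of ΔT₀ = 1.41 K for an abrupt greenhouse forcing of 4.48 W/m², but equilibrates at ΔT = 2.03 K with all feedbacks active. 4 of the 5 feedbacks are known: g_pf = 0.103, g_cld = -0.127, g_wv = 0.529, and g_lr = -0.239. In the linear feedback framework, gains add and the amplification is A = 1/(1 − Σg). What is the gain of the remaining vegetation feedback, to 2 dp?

0.04

Amplification A = ΔT/ΔT₀ = 2.03/1.41 = 1.44.
Total gain g = 1 − 1/A = 1 − 1/1.44 = 0.3056.
Known gains sum to 0.103 − 0.127 + 0.529 − 0.239 = 0.266.
g_veg = 0.3056 − 0.266 = 0.04.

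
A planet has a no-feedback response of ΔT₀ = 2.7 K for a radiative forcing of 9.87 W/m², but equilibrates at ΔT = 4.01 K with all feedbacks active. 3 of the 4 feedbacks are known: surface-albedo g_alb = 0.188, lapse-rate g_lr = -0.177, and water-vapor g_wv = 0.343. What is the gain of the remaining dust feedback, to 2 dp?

-0.03

Amplification A = ΔT/ΔT₀ = 4.01/2.7 = 1.485.
Total gain g = 1 − 1/A = 1 − 1/1.485 = 0.3266.
Known gains sum to 0.188 − 0.177 + 0.343 = 0.354.
g_dust = 0.3266 − 0.354 = -0.03.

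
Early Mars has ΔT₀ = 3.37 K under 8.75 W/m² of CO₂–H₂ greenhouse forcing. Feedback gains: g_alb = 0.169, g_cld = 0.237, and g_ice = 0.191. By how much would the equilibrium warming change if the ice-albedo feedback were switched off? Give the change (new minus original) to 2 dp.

-2.69 K

Original: g = 0.597, ΔT = 3.37/(1−0.597) = 8.3623 K.
Without ice-albedo: g' = 0.406, ΔT' = 3.37/(1−0.406) = 5.6734 K.
Change = 5.6734 − 8.3623 = -2.69 K.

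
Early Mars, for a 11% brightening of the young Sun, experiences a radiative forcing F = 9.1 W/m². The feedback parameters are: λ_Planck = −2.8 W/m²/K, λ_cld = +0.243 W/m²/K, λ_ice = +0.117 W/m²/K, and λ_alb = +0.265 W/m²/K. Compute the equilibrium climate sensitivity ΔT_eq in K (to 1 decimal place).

4.2 K

Net feedback parameter λ = (−2.8) + (+0.243) + (+0.117) + (+0.265) = -2.175 W/m²/K.
ΔT = −F/λ = −9.1/(-2.175) = 4.2 K.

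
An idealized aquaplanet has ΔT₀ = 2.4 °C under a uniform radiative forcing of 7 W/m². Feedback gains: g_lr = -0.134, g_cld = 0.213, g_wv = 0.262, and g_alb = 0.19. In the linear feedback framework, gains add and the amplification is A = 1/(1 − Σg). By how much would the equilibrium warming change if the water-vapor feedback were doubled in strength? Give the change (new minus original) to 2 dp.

6.48 °C

Original: g = 0.531, ΔT = 2.4/(1−0.531) = 5.1173 °C.
With doubled water-vapor: g' = 0.793, ΔT' = 2.4/(1−0.793) = 11.5942 °C.
Change = 11.5942 − 5.1173 = 6.48 °C.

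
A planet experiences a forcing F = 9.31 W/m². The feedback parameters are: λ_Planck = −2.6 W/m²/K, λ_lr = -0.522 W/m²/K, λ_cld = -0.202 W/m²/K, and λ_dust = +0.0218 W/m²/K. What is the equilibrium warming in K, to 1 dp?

2.8 K

Net feedback parameter λ = (−2.6) + (-0.522) + (-0.202) + (+0.0218) = -3.3022 W/m²/K.
ΔT = −F/λ = −9.31/(-3.3022) = 2.8 K.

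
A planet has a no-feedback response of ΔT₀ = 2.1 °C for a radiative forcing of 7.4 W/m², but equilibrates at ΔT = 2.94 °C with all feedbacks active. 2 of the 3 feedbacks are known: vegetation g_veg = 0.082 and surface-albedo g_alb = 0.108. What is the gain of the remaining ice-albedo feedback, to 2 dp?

Amplification A = ΔT/ΔT₀ = 2.94/2.1 = 1.4.
Total gain g = 1 − 1/A = 1 − 1/1.4 = 0.2857.
Known gains sum to 0.082 + 0.108 = 0.19.
g_ice = 0.2857 − 0.19 = 0.10.

0.10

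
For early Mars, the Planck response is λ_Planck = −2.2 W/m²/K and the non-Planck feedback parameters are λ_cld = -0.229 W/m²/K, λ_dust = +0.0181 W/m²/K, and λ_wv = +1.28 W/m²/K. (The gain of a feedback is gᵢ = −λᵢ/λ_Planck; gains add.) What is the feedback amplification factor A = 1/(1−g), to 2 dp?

Convert to gains: g_cld = -0.229/2.2 = -0.1041; g_dust = 0.0181/2.2 = 0.008227; g_wv = 1.28/2.2 = 0.5818.
Total gain g = 0.485927.
A = 1/(1 − 0.485927) = 1.95.

1.95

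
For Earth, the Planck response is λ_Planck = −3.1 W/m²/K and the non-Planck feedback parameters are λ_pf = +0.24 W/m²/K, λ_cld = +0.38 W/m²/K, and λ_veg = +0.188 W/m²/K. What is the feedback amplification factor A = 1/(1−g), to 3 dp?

Convert to gains: g_pf = 0.24/3.1 = 0.07742; g_cld = 0.38/3.1 = 0.1226; g_veg = 0.188/3.1 = 0.06065.
Total gain g = 0.26067.
A = 1/(1 − 0.26067) = 1.353.

1.353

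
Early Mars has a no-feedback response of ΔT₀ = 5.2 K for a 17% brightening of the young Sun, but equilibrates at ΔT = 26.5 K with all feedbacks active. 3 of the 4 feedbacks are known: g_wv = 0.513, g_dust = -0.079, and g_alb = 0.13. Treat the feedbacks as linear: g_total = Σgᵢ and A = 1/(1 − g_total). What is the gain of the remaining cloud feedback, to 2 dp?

Amplification A = ΔT/ΔT₀ = 26.5/5.2 = 5.096.
Total gain g = 1 − 1/A = 1 − 1/5.096 = 0.8038.
Known gains sum to 0.513 − 0.079 + 0.13 = 0.564.
g_cld = 0.8038 − 0.564 = 0.24.

0.24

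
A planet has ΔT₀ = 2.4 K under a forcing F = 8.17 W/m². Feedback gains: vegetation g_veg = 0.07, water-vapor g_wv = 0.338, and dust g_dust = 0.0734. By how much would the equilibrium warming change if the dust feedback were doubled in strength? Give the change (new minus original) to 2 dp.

Original: g = 0.4814, ΔT = 2.4/(1−0.4814) = 4.6278 K.
With doubled dust: g' = 0.5548, ΔT' = 2.4/(1−0.5548) = 5.3908 K.
Change = 5.3908 − 4.6278 = 0.76 K.

0.76 K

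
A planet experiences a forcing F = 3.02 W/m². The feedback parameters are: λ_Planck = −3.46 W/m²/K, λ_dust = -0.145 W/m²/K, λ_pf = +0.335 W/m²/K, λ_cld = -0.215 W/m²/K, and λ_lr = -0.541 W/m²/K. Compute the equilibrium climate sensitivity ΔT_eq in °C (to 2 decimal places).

0.75 °C

Net feedback parameter λ = (−3.46) + (-0.145) + (+0.335) + (-0.215) + (-0.541) = -4.026 W/m²/K.
ΔT = −F/λ = −3.02/(-4.026) = 0.75 °C.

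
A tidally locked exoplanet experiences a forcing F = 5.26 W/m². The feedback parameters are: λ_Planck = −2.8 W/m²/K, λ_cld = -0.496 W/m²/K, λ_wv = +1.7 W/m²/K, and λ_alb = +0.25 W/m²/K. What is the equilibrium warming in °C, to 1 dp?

Net feedback parameter λ = (−2.8) + (-0.496) + (+1.7) + (+0.25) = -1.346 W/m²/K.
ΔT = −F/λ = −5.26/(-1.346) = 3.9 °C.

3.9 °C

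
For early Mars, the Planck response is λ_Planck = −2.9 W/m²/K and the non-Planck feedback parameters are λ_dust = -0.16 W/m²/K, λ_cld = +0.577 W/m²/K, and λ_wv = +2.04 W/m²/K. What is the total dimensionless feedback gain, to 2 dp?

Convert to gains: g_dust = -0.16/2.9 = -0.05517; g_cld = 0.577/2.9 = 0.199; g_wv = 2.04/2.9 = 0.7034.
Total gain g = 0.84723.

0.85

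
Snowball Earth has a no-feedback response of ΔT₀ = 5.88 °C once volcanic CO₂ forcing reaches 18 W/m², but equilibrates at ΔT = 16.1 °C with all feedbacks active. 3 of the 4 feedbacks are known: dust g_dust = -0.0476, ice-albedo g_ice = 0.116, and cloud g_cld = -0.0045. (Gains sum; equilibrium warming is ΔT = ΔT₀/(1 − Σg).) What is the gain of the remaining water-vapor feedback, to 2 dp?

Amplification A = ΔT/ΔT₀ = 16.1/5.88 = 2.738.
Total gain g = 1 − 1/A = 1 − 1/2.738 = 0.6348.
Known gains sum to -0.0476 + 0.116 − 0.0045 = 0.0639.
g_wv = 0.6348 − 0.0639 = 0.57.

0.57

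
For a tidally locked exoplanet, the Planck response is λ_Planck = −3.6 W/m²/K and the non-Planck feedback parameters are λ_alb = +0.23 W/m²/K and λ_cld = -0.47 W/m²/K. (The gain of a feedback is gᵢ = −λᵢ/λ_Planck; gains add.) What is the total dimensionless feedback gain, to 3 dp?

Convert to gains: g_alb = 0.23/3.6 = 0.06389; g_cld = -0.47/3.6 = -0.1306.
Total gain g = -0.06671.

-0.067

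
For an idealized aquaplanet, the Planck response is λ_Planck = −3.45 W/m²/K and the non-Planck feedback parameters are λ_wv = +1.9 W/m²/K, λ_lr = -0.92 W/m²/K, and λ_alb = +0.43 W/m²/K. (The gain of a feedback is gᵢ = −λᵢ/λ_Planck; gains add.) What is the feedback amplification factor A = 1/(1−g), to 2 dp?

1.69

Convert to gains: g_wv = 1.9/3.45 = 0.5507; g_lr = -0.92/3.45 = -0.2667; g_alb = 0.43/3.45 = 0.1246.
Total gain g = 0.4086.
A = 1/(1 − 0.4086) = 1.69.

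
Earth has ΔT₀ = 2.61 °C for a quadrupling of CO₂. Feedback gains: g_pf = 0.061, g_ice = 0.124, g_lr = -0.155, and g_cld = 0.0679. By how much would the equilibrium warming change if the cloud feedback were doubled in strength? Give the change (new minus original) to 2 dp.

Original: g = 0.0979, ΔT = 2.61/(1−0.0979) = 2.8932 °C.
With doubled cloud: g' = 0.1658, ΔT' = 2.61/(1−0.1658) = 3.1287 °C.
Change = 3.1287 − 2.8932 = 0.24 °C.

0.24 °C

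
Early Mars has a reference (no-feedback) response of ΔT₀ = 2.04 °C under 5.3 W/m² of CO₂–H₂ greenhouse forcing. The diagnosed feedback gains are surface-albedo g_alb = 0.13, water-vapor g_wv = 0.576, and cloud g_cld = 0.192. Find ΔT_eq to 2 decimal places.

20.00 °C

Total gain g = 0.13 + 0.576 + 0.192 = 0.898.
Amplification A = 1/(1 − 0.898) = 9.804.
ΔT = 2.04 × 9.804 = 20.00 °C.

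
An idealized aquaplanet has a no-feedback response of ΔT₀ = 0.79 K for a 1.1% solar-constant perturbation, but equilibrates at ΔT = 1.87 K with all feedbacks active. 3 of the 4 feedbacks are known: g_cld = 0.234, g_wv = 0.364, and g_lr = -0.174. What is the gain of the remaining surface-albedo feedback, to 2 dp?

0.15

Amplification A = ΔT/ΔT₀ = 1.87/0.79 = 2.367.
Total gain g = 1 − 1/A = 1 − 1/2.367 = 0.5775.
Known gains sum to 0.234 + 0.364 − 0.174 = 0.424.
g_alb = 0.5775 − 0.424 = 0.15.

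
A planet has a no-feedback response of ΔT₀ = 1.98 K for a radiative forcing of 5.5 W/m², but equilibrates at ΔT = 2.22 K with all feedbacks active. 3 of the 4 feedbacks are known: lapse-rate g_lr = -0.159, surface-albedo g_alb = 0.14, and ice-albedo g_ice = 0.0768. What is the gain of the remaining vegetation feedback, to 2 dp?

0.05

Amplification A = ΔT/ΔT₀ = 2.22/1.98 = 1.121.
Total gain g = 1 − 1/A = 1 − 1/1.121 = 0.1079.
Known gains sum to -0.159 + 0.14 + 0.0768 = 0.0578.
g_veg = 0.1079 − 0.0578 = 0.05.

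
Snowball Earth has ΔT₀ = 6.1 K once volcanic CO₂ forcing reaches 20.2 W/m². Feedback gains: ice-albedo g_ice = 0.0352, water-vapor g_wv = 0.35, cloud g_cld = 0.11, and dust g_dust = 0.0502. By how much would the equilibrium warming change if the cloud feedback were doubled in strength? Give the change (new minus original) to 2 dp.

4.28 K

Original: g = 0.5454, ΔT = 6.1/(1−0.5454) = 13.4184 K.
With doubled cloud: g' = 0.6554, ΔT' = 6.1/(1−0.6554) = 17.7017 K.
Change = 17.7017 − 13.4184 = 4.28 K.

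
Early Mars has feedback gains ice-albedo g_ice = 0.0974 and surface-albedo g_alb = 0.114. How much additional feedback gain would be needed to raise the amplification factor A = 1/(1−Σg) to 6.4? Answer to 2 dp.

0.63

Current total gain = 0.2114.
Target gain for A = 6.4: g* = 1 − 1/6.4 = 0.8438.
Additional gain needed = 0.8438 − 0.2114 = 0.63.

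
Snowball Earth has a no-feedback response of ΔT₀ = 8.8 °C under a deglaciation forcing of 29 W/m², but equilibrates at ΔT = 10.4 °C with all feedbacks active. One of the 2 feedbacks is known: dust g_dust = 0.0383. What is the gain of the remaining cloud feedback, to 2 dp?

Amplification A = ΔT/ΔT₀ = 10.4/8.8 = 1.182.
Total gain g = 1 − 1/A = 1 − 1/1.182 = 0.154.
The known gain is 0.0383.
g_cld = 0.154 − 0.0383 = 0.12.

0.12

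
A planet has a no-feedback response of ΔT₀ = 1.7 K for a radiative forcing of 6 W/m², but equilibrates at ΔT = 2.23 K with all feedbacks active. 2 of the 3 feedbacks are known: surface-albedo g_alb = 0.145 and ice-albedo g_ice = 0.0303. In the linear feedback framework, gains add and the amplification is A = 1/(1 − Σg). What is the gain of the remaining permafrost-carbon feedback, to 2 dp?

Amplification A = ΔT/ΔT₀ = 2.23/1.7 = 1.312.
Total gain g = 1 − 1/A = 1 − 1/1.312 = 0.2378.
Known gains sum to 0.145 + 0.0303 = 0.1753.
g_pf = 0.2378 − 0.1753 = 0.06.

0.06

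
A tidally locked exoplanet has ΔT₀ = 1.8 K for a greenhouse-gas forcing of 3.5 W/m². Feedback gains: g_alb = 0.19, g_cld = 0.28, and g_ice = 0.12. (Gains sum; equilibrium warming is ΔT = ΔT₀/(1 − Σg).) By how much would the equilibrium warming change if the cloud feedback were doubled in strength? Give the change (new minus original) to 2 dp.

Original: g = 0.59, ΔT = 1.8/(1−0.59) = 4.3902 K.
With doubled cloud: g' = 0.87, ΔT' = 1.8/(1−0.87) = 13.8462 K.
Change = 13.8462 − 4.3902 = 9.46 K.

9.46 K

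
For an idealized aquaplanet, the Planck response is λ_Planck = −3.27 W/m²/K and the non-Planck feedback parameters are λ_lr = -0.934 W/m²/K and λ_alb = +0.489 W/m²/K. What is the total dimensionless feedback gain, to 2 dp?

-0.14

Convert to gains: g_lr = -0.934/3.27 = -0.2856; g_alb = 0.489/3.27 = 0.1495.
Total gain g = -0.1361.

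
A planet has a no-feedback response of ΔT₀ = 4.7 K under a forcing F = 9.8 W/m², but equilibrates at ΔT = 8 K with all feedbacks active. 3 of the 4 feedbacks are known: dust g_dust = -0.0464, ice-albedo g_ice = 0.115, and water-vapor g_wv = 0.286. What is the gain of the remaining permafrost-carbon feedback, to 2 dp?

Amplification A = ΔT/ΔT₀ = 8/4.7 = 1.702.
Total gain g = 1 − 1/A = 1 − 1/1.702 = 0.4125.
Known gains sum to -0.0464 + 0.115 + 0.286 = 0.3546.
g_pf = 0.4125 − 0.3546 = 0.06.

0.06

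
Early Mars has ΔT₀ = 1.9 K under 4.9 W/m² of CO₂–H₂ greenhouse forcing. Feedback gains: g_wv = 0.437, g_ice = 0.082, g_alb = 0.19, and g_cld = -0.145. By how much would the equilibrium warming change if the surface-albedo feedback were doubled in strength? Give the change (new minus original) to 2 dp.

Original: g = 0.564, ΔT = 1.9/(1−0.564) = 4.3578 K.
With doubled surface-albedo: g' = 0.754, ΔT' = 1.9/(1−0.754) = 7.7236 K.
Change = 7.7236 − 4.3578 = 3.37 K.

3.37 K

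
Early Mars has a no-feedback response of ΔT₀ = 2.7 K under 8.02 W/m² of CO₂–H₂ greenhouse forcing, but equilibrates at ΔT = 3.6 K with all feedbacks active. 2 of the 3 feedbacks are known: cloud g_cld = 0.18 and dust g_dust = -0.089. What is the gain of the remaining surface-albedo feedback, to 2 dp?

Amplification A = ΔT/ΔT₀ = 3.6/2.7 = 1.333.
Total gain g = 1 − 1/A = 1 − 1/1.333 = 0.2498.
Known gains sum to 0.18 − 0.089 = 0.091.
g_alb = 0.2498 − 0.091 = 0.16.

0.16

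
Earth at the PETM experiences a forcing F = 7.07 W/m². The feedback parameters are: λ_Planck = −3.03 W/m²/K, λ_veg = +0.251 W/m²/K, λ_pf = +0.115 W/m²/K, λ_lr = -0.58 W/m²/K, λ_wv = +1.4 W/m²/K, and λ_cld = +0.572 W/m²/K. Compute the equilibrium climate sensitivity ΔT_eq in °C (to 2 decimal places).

Net feedback parameter λ = (−3.03) + (+0.251) + (+0.115) + (-0.58) + (+1.4) + (+0.572) = -1.272 W/m²/K.
ΔT = −F/λ = −7.07/(-1.272) = 5.56 °C.

5.56 °C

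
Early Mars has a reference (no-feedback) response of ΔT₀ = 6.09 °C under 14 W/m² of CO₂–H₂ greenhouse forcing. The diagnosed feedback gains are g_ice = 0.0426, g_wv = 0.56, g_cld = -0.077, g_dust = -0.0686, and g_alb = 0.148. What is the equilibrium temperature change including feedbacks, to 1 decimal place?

Total gain g = 0.0426 + 0.56 − 0.077 − 0.0686 + 0.148 = 0.605.
Amplification A = 1/(1 − 0.605) = 2.532.
ΔT = 6.09 × 2.532 = 15.4 °C.

15.4 °C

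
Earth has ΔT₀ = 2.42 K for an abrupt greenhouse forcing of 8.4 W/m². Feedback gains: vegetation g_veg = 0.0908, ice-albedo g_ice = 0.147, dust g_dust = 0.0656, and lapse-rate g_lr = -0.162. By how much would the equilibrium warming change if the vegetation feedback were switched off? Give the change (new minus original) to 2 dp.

Original: g = 0.1414, ΔT = 2.42/(1−0.1414) = 2.8185 K.
Without vegetation: g' = 0.0506, ΔT' = 2.42/(1−0.0506) = 2.5490 K.
Change = 2.5490 − 2.8185 = -0.27 K.

-0.27 K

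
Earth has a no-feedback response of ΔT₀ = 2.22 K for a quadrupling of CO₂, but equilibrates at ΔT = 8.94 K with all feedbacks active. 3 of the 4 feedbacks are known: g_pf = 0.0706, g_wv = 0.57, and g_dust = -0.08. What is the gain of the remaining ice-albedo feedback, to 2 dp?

0.19

Amplification A = ΔT/ΔT₀ = 8.94/2.22 = 4.027.
Total gain g = 1 − 1/A = 1 − 1/4.027 = 0.7517.
Known gains sum to 0.0706 + 0.57 − 0.08 = 0.5606.
g_ice = 0.7517 − 0.5606 = 0.19.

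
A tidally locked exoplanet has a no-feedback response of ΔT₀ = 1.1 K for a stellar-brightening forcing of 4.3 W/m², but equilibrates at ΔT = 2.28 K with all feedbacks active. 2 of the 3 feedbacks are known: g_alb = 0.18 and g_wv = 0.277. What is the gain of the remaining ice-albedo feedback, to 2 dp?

0.06

Amplification A = ΔT/ΔT₀ = 2.28/1.1 = 2.073.
Total gain g = 1 − 1/A = 1 − 1/2.073 = 0.5176.
Known gains sum to 0.18 + 0.277 = 0.457.
g_ice = 0.5176 − 0.457 = 0.06.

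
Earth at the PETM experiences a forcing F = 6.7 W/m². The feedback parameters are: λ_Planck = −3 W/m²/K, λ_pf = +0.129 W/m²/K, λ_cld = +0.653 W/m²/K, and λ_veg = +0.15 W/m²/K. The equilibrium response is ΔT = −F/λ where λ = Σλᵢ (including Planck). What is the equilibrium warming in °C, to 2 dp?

Net feedback parameter λ = (−3) + (+0.129) + (+0.653) + (+0.15) = -2.068 W/m²/K.
ΔT = −F/λ = −6.7/(-2.068) = 3.24 °C.

3.24 °C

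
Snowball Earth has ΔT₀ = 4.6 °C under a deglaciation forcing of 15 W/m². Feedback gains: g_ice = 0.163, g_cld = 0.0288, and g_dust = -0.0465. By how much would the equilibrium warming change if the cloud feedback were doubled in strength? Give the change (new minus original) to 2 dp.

0.19 °C

Original: g = 0.1453, ΔT = 4.6/(1−0.1453) = 5.3820 °C.
With doubled cloud: g' = 0.1741, ΔT' = 4.6/(1−0.1741) = 5.5697 °C.
Change = 5.5697 − 5.3820 = 0.19 °C.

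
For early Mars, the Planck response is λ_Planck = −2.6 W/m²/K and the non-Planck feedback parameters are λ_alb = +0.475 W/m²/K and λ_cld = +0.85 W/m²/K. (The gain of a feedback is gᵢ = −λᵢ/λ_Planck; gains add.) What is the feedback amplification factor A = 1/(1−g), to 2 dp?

2.04

Convert to gains: g_alb = 0.475/2.6 = 0.1827; g_cld = 0.85/2.6 = 0.3269.
Total gain g = 0.5096.
A = 1/(1 − 0.5096) = 2.04.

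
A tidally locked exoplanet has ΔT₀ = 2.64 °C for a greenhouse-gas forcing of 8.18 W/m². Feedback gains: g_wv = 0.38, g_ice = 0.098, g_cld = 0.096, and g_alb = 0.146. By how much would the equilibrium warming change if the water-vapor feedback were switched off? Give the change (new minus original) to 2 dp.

Original: g = 0.72, ΔT = 2.64/(1−0.72) = 9.4286 °C.
Without water-vapor: g' = 0.34, ΔT' = 2.64/(1−0.34) = 4.0000 °C.
Change = 4.0000 − 9.4286 = -5.43 °C.

-5.43 °C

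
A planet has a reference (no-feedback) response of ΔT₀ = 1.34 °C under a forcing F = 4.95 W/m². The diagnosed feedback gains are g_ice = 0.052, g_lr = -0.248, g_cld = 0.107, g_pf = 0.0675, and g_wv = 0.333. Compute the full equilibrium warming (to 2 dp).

1.95 °C

Total gain g = 0.052 − 0.248 + 0.107 + 0.0675 + 0.333 = 0.3115.
Amplification A = 1/(1 − 0.3115) = 1.452.
ΔT = 1.34 × 1.452 = 1.95 °C.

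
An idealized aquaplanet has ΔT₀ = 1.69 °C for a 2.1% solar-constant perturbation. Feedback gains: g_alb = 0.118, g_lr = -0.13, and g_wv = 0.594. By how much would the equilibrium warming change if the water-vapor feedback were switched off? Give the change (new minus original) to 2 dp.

Original: g = 0.582, ΔT = 1.69/(1−0.582) = 4.0431 °C.
Without water-vapor: g' = -0.012, ΔT' = 1.69/(1+0.012) = 1.6700 °C.
Change = 1.6700 − 4.0431 = -2.37 °C.

-2.37 °C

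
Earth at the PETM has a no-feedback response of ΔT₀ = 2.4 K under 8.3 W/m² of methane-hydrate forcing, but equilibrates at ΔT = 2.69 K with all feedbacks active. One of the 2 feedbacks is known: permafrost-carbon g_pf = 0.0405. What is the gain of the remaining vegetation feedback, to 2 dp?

Amplification A = ΔT/ΔT₀ = 2.69/2.4 = 1.121.
Total gain g = 1 − 1/A = 1 − 1/1.121 = 0.1079.
The known gain is 0.0405.
g_veg = 0.1079 − 0.0405 = 0.07.

0.07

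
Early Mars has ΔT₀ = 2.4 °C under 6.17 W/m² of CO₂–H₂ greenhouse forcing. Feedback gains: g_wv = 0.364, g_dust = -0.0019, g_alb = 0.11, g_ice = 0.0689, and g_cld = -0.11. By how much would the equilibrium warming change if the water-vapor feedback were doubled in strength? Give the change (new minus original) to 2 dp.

Original: g = 0.431, ΔT = 2.4/(1−0.431) = 4.2179 °C.
With doubled water-vapor: g' = 0.795, ΔT' = 2.4/(1−0.795) = 11.7073 °C.
Change = 11.7073 − 4.2179 = 7.49 °C.

7.49 °C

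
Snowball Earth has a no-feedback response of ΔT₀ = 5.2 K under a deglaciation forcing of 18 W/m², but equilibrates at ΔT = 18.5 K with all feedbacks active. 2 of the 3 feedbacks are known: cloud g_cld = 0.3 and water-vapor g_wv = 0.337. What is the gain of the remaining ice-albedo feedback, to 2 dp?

Amplification A = ΔT/ΔT₀ = 18.5/5.2 = 3.558.
Total gain g = 1 − 1/A = 1 − 1/3.558 = 0.7189.
Known gains sum to 0.3 + 0.337 = 0.637.
g_ice = 0.7189 − 0.637 = 0.08.

0.08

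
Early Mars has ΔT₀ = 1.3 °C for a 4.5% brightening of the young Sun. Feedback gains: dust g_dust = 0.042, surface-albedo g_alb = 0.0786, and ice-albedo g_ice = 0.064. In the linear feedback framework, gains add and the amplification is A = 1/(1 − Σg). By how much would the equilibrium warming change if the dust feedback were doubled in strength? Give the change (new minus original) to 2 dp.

Original: g = 0.1846, ΔT = 1.3/(1−0.1846) = 1.5943 °C.
With doubled dust: g' = 0.2266, ΔT' = 1.3/(1−0.2266) = 1.6809 °C.
Change = 1.6809 − 1.5943 = 0.09 °C.

0.09 °C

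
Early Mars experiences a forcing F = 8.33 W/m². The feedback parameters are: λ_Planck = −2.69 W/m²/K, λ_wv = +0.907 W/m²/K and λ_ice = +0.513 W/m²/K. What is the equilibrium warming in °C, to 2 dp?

6.56 °C

Net feedback parameter λ = (−2.69) + (+0.907) + (+0.513) = -1.27 W/m²/K.
ΔT = −F/λ = −8.33/(-1.27) = 6.56 °C.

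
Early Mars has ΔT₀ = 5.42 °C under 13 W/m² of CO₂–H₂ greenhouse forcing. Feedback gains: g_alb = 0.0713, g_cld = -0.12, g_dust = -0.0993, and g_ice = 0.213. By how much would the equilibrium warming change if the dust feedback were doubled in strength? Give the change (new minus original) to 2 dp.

-0.56 °C

Original: g = 0.065, ΔT = 5.42/(1−0.065) = 5.7968 °C.
With doubled dust: g' = -0.0343, ΔT' = 5.42/(1+0.0343) = 5.2403 °C.
Change = 5.2403 − 5.7968 = -0.56 °C.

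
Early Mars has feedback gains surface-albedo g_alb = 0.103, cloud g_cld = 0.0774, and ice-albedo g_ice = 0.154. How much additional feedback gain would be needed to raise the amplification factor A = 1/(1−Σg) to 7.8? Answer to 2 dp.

0.54

Current total gain = 0.3344.
Target gain for A = 7.8: g* = 1 − 1/7.8 = 0.8718.
Additional gain needed = 0.8718 − 0.3344 = 0.54.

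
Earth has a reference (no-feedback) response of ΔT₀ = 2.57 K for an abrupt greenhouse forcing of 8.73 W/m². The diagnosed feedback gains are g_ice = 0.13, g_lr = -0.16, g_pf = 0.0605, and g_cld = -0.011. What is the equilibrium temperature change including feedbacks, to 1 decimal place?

2.6 K

Total gain g = 0.13 − 0.16 + 0.0605 − 0.011 = 0.0195.
Amplification A = 1/(1 − 0.0195) = 1.02.
ΔT = 2.57 × 1.02 = 2.6 K.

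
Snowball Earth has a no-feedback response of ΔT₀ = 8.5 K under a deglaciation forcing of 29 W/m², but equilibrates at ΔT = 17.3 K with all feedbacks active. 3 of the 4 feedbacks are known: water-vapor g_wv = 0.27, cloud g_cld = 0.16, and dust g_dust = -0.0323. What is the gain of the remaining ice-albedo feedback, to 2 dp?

Amplification A = ΔT/ΔT₀ = 17.3/8.5 = 2.035.
Total gain g = 1 − 1/A = 1 − 1/2.035 = 0.5086.
Known gains sum to 0.27 + 0.16 − 0.0323 = 0.3977.
g_ice = 0.5086 − 0.3977 = 0.11.

0.11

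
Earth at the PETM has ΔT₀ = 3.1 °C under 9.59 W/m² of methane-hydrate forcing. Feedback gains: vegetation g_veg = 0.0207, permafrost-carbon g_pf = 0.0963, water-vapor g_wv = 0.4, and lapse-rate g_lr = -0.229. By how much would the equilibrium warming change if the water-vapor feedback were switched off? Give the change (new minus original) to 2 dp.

Original: g = 0.288, ΔT = 3.1/(1−0.288) = 4.3539 °C.
Without water-vapor: g' = -0.112, ΔT' = 3.1/(1+0.112) = 2.7878 °C.
Change = 2.7878 − 4.3539 = -1.57 °C.

-1.57 °C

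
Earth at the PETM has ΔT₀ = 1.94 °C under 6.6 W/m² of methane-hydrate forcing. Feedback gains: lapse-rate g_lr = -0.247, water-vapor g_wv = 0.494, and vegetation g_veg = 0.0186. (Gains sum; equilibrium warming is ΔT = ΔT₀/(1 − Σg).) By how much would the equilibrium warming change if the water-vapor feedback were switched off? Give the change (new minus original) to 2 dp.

Original: g = 0.2656, ΔT = 1.94/(1−0.2656) = 2.6416 °C.
Without water-vapor: g' = -0.2284, ΔT' = 1.94/(1+0.2284) = 1.5793 °C.
Change = 1.5793 − 2.6416 = -1.06 °C.

-1.06 °C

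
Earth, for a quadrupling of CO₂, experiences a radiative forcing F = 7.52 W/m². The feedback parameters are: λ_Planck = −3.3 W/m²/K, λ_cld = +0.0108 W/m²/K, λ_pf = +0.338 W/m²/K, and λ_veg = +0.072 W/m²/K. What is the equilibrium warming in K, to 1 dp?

Net feedback parameter λ = (−3.3) + (+0.0108) + (+0.338) + (+0.072) = -2.8792 W/m²/K.
ΔT = −F/λ = −7.52/(-2.8792) = 2.6 K.

2.6 K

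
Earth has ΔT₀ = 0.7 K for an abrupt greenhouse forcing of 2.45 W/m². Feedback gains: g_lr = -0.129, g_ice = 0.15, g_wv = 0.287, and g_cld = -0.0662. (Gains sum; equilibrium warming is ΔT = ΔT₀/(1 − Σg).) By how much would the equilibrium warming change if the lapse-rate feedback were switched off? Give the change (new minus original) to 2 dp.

Original: g = 0.2418, ΔT = 0.7/(1−0.2418) = 0.9232 K.
Without lapse-rate: g' = 0.3708, ΔT' = 0.7/(1−0.3708) = 1.1125 K.
Change = 1.1125 − 0.9232 = 0.19 K.

0.19 K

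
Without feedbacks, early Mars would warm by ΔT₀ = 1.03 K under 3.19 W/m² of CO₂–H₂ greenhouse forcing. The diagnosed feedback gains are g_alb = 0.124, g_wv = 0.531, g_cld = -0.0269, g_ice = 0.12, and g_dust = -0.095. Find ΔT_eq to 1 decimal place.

3.0 K

Total gain g = 0.124 + 0.531 − 0.0269 + 0.12 − 0.095 = 0.6531.
Amplification A = 1/(1 − 0.6531) = 2.883.
ΔT = 1.03 × 2.883 = 3.0 K.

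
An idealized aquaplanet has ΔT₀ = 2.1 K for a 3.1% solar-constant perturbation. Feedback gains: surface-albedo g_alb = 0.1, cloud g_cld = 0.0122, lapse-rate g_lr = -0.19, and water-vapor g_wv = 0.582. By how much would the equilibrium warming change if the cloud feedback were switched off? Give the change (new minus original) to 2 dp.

-0.10 K

Original: g = 0.5042, ΔT = 2.1/(1−0.5042) = 4.2356 K.
Without cloud: g' = 0.492, ΔT' = 2.1/(1−0.492) = 4.1339 K.
Change = 4.1339 − 4.2356 = -0.10 K.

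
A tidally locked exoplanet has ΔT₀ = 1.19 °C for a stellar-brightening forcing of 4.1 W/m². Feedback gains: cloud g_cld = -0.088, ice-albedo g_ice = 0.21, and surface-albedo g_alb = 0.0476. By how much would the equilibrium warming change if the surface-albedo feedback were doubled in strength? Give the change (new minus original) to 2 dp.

0.09 °C

Original: g = 0.1696, ΔT = 1.19/(1−0.1696) = 1.4330 °C.
With doubled surface-albedo: g' = 0.2172, ΔT' = 1.19/(1−0.2172) = 1.5202 °C.
Change = 1.5202 − 1.4330 = 0.09 °C.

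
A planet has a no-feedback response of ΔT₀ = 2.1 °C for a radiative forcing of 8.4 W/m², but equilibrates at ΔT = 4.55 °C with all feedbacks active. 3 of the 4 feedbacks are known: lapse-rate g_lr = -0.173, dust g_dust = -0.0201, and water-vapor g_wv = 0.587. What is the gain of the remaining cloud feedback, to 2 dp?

Amplification A = ΔT/ΔT₀ = 4.55/2.1 = 2.167.
Total gain g = 1 − 1/A = 1 − 1/2.167 = 0.5385.
Known gains sum to -0.173 − 0.0201 + 0.587 = 0.3939.
g_cld = 0.5385 − 0.3939 = 0.14.

0.14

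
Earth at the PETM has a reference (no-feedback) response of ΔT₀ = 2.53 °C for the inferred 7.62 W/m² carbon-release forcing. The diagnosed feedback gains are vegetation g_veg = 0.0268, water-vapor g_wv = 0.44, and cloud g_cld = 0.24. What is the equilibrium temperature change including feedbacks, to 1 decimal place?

Total gain g = 0.0268 + 0.44 + 0.24 = 0.7068.
Amplification A = 1/(1 − 0.7068) = 3.411.
ΔT = 2.53 × 3.411 = 8.6 °C.

8.6 °C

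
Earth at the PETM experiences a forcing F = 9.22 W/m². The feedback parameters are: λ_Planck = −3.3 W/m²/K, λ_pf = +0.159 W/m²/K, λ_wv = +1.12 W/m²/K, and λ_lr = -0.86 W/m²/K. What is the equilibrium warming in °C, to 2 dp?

Net feedback parameter λ = (−3.3) + (+0.159) + (+1.12) + (-0.86) = -2.881 W/m²/K.
ΔT = −F/λ = −9.22/(-2.881) = 3.20 °C.

3.20 °C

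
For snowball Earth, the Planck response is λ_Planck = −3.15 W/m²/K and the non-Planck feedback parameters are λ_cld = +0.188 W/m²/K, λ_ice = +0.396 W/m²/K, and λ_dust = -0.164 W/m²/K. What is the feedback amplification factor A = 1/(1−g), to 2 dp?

Convert to gains: g_cld = 0.188/3.15 = 0.05968; g_ice = 0.396/3.15 = 0.1257; g_dust = -0.164/3.15 = -0.05206.
Total gain g = 0.13332.
A = 1/(1 − 0.13332) = 1.15.

1.15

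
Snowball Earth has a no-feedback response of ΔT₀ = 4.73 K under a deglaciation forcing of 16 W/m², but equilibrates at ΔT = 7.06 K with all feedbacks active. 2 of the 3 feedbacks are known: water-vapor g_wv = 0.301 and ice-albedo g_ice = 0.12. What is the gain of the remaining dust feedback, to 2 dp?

-0.09

Amplification A = ΔT/ΔT₀ = 7.06/4.73 = 1.493.
Total gain g = 1 − 1/A = 1 − 1/1.493 = 0.3302.
Known gains sum to 0.301 + 0.12 = 0.421.
g_dust = 0.3302 − 0.421 = -0.09.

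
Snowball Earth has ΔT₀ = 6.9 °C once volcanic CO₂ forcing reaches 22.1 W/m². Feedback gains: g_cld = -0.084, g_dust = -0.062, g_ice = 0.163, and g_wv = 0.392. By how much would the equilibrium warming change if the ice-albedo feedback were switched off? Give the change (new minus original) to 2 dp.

-2.52 °C

Original: g = 0.409, ΔT = 6.9/(1−0.409) = 11.6751 °C.
Without ice-albedo: g' = 0.246, ΔT' = 6.9/(1−0.246) = 9.1512 °C.
Change = 9.1512 − 11.6751 = -2.52 °C.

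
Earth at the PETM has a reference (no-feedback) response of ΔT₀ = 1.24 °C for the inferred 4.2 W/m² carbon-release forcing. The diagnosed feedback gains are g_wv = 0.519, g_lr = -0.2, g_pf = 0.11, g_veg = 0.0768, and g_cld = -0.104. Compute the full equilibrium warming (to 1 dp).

2.1 °C

Total gain g = 0.519 − 0.2 + 0.11 + 0.0768 − 0.104 = 0.4018.
Amplification A = 1/(1 − 0.4018) = 1.672.
ΔT = 1.24 × 1.672 = 2.1 °C.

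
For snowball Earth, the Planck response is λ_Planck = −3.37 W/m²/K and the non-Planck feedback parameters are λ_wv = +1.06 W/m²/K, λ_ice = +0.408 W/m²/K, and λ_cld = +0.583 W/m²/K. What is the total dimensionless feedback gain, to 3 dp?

Convert to gains: g_wv = 1.06/3.37 = 0.3145; g_ice = 0.408/3.37 = 0.1211; g_cld = 0.583/3.37 = 0.173.
Total gain g = 0.6086.

0.609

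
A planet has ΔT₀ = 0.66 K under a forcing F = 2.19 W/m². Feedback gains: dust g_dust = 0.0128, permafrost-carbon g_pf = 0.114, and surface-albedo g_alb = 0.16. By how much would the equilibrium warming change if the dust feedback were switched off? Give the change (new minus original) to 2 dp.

Original: g = 0.2868, ΔT = 0.66/(1−0.2868) = 0.9254 K.
Without dust: g' = 0.274, ΔT' = 0.66/(1−0.274) = 0.9091 K.
Change = 0.9091 − 0.9254 = -0.02 K.

-0.02 K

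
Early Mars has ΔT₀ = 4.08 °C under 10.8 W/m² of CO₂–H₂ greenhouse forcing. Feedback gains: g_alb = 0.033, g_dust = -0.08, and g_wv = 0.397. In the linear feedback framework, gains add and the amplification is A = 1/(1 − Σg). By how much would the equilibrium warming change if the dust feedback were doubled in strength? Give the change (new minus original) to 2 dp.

Original: g = 0.35, ΔT = 4.08/(1−0.35) = 6.2769 °C.
With doubled dust: g' = 0.27, ΔT' = 4.08/(1−0.27) = 5.5890 °C.
Change = 5.5890 − 6.2769 = -0.69 °C.

-0.69 °C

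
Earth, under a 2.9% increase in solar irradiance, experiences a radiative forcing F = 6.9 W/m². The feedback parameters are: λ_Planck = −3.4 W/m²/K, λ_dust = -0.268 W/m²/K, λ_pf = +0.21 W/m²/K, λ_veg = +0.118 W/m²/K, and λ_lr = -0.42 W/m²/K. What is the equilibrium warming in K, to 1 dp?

1.8 K

Net feedback parameter λ = (−3.4) + (-0.268) + (+0.21) + (+0.118) + (-0.42) = -3.76 W/m²/K.
ΔT = −F/λ = −6.9/(-3.76) = 1.8 K.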